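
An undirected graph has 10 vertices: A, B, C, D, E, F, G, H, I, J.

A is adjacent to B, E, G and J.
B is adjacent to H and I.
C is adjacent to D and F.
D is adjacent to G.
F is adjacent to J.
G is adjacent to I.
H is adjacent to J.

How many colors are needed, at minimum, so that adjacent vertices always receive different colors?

A and B are adjacent, so at least 2 colors are needed.
2 colors suffice: color red → {A, D, F, H, I}; color blue → {B, C, E, G, J}. Every edge joins two different colors.

2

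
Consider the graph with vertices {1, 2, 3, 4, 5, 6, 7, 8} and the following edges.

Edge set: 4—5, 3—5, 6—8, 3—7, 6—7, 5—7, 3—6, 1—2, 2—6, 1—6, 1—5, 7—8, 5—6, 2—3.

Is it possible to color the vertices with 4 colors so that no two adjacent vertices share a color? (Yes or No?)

The chromatic number is 4. 3, 5, 6, 7 are pairwise adjacent (a clique of size 4), so at least 4 colors are needed.
4 colors suffice: color red → {4, 6}; color blue → {2, 5, 8}; color green → {1, 7}; color yellow → {3}.
That is already a proper 4-coloring.

Yes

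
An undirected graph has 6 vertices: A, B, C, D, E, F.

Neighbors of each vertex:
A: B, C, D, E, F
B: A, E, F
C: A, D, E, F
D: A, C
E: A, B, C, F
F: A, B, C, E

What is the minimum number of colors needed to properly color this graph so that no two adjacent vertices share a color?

A, B, E, F are mutually adjacent (a clique of size 4), so at least 4 colors are needed.
4 colors suffice: color 1 → {A}; color 2 → {D, F}; color 3 → {E}; color 4 → {B, C}. No two adjacent vertices share a color.

4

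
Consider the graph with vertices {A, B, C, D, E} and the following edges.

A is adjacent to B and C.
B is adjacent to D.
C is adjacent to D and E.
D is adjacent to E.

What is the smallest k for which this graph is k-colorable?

C, D, E are mutually adjacent, so at least 3 colors are needed.
3 colors suffice: color red → {A, D}; color blue → {B, C}; color green → {E}. Each edge has distinct colors on its endpoints.

3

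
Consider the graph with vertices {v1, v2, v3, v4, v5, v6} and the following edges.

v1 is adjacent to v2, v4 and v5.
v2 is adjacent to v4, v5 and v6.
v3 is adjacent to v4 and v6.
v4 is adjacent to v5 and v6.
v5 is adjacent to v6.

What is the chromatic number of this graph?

4

v2, v4, v5, v6 form a clique, so at least 4 colors are needed.
4 colors suffice: color red → {v4}; color blue → {v3, v5}; color green → {v2}; color yellow → {v1, v6}. Every edge joins two different colors.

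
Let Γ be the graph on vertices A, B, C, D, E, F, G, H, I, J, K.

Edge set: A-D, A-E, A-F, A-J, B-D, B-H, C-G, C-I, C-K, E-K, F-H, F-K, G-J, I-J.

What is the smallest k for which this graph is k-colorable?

The cycle D-A-F-H-B-D has odd length 5, so it cannot be 2-colored; at least 3 colors are needed.
3 colors suffice: color 1 → {A, C, H}; color 2 → {D, E, F, J}; color 3 → {B, G, I, K}. Each edge has distinct colors on its endpoints.

3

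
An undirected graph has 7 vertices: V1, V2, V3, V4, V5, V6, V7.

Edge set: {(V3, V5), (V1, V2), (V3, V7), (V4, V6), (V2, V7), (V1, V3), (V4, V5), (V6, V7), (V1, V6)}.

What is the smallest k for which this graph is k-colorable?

3

The cycle V5-V3-V1-V6-V4-V5 has odd length 5, so it cannot be 2-colored; at least 3 colors are needed.
3 colors suffice: color 1 → {V1, V5, V7}; color 2 → {V2, V3, V6}; color 3 → {V4}. Every edge joins two different colors.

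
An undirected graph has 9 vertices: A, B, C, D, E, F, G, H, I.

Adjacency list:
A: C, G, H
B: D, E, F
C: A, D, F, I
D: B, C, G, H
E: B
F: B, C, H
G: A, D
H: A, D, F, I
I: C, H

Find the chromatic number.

2

A and G are adjacent, so at least 2 colors are needed.
A valid assignment using 2 colors: A=1, B=2, C=2, D=1, E=1, F=1, G=2, H=2, I=1. No two adjacent vertices share a color.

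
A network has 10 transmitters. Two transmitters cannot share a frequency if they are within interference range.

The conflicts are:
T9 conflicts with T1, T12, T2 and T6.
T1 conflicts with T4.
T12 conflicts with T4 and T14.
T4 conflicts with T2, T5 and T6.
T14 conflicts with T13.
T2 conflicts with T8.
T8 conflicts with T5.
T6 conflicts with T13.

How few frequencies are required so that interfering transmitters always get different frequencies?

3

The cycle T6-T13-T14-T12-T4-T6 has odd length 5, so it cannot be 2-colored; at least 3 frequencies are needed.
3 frequencies suffice: frequency 1 → {T9, T4, T14, T8}; frequency 2 → {T1, T12, T2, T5, T6}; frequency 3 → {T13}. Every pair that conflicts lands in different frequencies.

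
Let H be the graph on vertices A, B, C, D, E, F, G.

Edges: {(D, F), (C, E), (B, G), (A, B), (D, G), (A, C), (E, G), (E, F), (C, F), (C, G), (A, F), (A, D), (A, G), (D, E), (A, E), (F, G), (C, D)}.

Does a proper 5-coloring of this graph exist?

No

A, C, D, E, F, G are mutually adjacent (a clique of size 6), so at least 6 colors are needed.
So 5 colors are not enough.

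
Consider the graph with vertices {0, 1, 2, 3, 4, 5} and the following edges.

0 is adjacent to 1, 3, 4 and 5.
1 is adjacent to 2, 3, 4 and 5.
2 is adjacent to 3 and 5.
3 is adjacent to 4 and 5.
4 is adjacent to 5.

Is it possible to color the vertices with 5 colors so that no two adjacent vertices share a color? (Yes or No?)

Yes

The chromatic number is 5. 0, 1, 3, 4, 5 are pairwise adjacent (a clique of size 5), so at least 5 colors are needed.
A valid assignment using 5 colors: 0=d, 1=c, 2=d, 3=b, 4=e, 5=a.
That is already a proper 5-coloring.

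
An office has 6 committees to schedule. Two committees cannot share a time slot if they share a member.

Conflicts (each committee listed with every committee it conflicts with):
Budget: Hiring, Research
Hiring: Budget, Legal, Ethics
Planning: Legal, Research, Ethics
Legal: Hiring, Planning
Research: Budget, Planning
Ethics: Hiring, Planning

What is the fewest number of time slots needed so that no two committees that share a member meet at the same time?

3

The cycle Budget-Research-Planning-Ethics-Hiring-Budget has odd length 5, so it cannot be 2-colored; at least 3 time slots are needed.
3 time slots suffice: time slot 1 → {Hiring, Planning}; time slot 2 → {Legal, Research, Ethics}; time slot 3 → {Budget}. No two conflicting committees share a time slot.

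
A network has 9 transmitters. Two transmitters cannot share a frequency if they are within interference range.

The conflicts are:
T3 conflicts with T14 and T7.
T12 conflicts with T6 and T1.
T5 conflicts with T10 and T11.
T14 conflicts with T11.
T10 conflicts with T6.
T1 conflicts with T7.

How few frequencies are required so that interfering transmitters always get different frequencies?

3

The cycle T12-T6-T10-T5-T11-T14-T3-T7-T1-T12 has odd length 9, so it cannot be 2-colored; at least 3 frequencies are needed.
Using 3 frequencies: T3=2, T12=1, T5=2, T14=3, T10=1, T6=2, T1=2, T7=1, T11=1. No two conflicting transmitters share a frequency.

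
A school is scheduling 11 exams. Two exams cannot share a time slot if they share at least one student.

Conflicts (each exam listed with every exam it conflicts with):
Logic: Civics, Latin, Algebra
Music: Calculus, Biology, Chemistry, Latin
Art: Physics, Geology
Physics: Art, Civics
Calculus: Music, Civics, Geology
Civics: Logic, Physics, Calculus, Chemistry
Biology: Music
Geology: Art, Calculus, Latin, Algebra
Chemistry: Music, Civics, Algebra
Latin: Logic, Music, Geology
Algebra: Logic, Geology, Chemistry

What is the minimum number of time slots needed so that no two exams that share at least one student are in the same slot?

3

The cycle Logic-Civics-Chemistry-Music-Latin-Logic has odd length 5, so it cannot be 2-colored; at least 3 time slots are needed.
3 time slots suffice: time slot 1 → {Music, Civics, Geology}; time slot 2 → {Logic, Art, Calculus, Biology, Chemistry}; time slot 3 → {Physics, Latin, Algebra}. Each listed conflict is separated.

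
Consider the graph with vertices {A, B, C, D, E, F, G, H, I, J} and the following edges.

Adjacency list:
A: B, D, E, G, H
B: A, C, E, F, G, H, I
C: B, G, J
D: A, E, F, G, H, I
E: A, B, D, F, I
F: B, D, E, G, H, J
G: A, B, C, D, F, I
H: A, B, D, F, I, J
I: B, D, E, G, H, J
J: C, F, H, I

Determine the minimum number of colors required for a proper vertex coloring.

3

D, F, G form a triangle, so at least 3 colors are needed.
One proper 3-coloring: A=green, B=red, C=green, D=red, E=blue, F=green, G=blue, H=blue, I=green, J=red. No two adjacent vertices share a color.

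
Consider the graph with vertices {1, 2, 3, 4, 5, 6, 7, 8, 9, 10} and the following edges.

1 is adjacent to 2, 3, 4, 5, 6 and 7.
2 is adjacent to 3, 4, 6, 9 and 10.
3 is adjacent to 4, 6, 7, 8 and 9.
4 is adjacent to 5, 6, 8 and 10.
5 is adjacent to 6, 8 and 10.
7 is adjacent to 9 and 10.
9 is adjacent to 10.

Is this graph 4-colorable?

No

1, 2, 3, 4, 6 are pairwise adjacent (a clique of size 5), so at least 5 colors are needed.
So 4 colors are not enough.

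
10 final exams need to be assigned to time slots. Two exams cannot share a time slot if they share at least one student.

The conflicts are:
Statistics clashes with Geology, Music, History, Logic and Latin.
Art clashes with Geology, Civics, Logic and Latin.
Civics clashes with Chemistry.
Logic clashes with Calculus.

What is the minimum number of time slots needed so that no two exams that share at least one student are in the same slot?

2

Art and Civics conflict, so at least 2 time slots are needed.
Using 2 time slots: Statistics=1, Art=1, Geology=2, Civics=2, Music=2, History=2, Logic=2, Chemistry=1, Calculus=1, Latin=2. No two conflicting exams share a time slot.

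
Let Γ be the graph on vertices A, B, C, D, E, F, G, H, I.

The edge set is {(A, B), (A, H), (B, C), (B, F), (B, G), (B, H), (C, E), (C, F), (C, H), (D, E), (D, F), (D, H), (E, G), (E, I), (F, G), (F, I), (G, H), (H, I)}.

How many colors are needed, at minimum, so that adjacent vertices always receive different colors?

B, C, H are pairwise adjacent, so at least 3 colors are needed.
3 colors suffice: A=3, B=2, C=3, D=2, E=1, F=1, G=3, H=1, I=2. Each edge has distinct colors on its endpoints.

3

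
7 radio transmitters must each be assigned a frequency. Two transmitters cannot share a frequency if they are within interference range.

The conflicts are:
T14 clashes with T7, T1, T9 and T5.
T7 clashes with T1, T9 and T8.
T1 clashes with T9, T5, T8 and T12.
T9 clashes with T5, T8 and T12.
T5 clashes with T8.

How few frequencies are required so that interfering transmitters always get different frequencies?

T14, T7, T1, T9 all conflict with each other, so at least 4 frequencies are needed.
Using 4 frequencies: T14=4, T7=3, T1=1, T9=2, T5=3, T8=4, T12=3. Each listed conflict is separated.

4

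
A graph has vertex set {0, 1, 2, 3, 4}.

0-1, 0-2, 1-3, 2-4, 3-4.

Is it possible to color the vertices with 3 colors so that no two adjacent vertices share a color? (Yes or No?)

Yes

The chromatic number is 3. The cycle 0-2-4-3-1-0 has odd length 5, so it cannot be 2-colored; at least 3 colors are needed.
3 colors suffice: color red → {0, 4}; color blue → {2, 3}; color green → {1}.
That is already a proper 3-coloring.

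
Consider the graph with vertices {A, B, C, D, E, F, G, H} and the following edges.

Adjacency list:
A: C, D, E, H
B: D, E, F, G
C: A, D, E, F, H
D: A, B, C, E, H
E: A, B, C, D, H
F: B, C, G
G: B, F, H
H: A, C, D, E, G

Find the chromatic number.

A, C, D, E, H are pairwise adjacent (a clique of size 5), so at least 5 colors are needed.
5 colors suffice: color red → {B, H}; color blue → {C, G}; color green → {D, F}; color yellow → {E}; color purple → {A}. No two adjacent vertices share a color.

5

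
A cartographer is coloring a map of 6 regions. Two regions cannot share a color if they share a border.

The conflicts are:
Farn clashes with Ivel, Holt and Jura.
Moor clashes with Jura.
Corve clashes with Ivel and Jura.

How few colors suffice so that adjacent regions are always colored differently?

2

Corve and Ivel conflict, so at least 2 colors are needed.
2 colors suffice: color 1 → {Farn, Moor, Corve}; color 2 → {Ivel, Holt, Jura}. Every pair that conflicts lands in different colors.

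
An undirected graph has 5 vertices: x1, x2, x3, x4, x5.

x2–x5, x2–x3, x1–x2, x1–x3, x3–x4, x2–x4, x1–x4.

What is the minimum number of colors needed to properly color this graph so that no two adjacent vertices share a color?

4

x1, x2, x3, x4 are mutually adjacent (a clique of size 4), so at least 4 colors are needed.
A valid assignment using 4 colors: x1=2, x2=1, x3=4, x4=3, x5=2. Each edge has distinct colors on its endpoints.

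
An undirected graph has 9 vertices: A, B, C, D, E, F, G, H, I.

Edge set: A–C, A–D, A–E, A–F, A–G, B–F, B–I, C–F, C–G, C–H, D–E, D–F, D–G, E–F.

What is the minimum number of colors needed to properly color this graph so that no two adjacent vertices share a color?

A, D, E, F are mutually adjacent (a clique of size 4), so at least 4 colors are needed.
4 colors suffice: color 1 → {F, G, H, I}; color 2 → {A, B}; color 3 → {C, D}; color 4 → {E}. Every edge joins two different colors.

4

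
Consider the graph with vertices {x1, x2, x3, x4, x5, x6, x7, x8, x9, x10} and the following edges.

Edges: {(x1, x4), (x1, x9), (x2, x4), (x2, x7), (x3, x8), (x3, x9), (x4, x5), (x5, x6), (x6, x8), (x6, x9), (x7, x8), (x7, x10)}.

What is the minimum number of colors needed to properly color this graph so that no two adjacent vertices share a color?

3

The cycle x4-x5-x6-x9-x1-x4 has odd length 5, so it cannot be 2-colored; at least 3 colors are needed.
3 colors suffice: color 1 → {x4, x8, x9, x10}; color 2 → {x1, x3, x6, x7}; color 3 → {x2, x5}. Each edge has distinct colors on its endpoints.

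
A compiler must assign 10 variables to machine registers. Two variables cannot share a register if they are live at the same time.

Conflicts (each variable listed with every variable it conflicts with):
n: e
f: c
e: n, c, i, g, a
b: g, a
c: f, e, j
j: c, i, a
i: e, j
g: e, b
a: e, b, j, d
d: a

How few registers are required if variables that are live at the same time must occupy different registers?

j and i conflict, so at least 2 registers are needed.
Using 2 registers: n=2, f=1, e=1, b=1, c=2, j=1, i=2, g=2, a=2, d=1. No two conflicting variables share a register.

2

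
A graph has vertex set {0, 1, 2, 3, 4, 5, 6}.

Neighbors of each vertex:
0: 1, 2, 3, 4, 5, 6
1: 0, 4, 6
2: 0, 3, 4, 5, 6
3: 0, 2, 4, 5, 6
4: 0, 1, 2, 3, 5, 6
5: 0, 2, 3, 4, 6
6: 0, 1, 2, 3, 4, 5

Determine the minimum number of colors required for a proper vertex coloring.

6

0, 2, 3, 4, 5, 6 are mutually adjacent (a clique of size 6), so at least 6 colors are needed.
A valid assignment using 6 colors: 0=blue, 1=yellow, 2=purple, 3=yellow, 4=red, 5=orange, 6=green. No two adjacent vertices share a color.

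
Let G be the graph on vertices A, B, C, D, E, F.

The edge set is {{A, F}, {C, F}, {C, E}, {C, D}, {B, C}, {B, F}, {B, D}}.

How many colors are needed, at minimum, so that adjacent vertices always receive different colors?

3

B, C, D are pairwise adjacent, so at least 3 colors are needed.
3 colors suffice: color 1 → {A, C}; color 2 → {B, E}; color 3 → {D, F}. No two adjacent vertices share a color.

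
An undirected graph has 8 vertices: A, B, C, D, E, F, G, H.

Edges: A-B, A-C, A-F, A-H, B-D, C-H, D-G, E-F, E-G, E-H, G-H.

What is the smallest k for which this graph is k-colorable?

3

A, C, H are pairwise adjacent, so at least 3 colors are needed.
A valid assignment using 3 colors: A=1, B=2, C=3, D=3, E=3, F=2, G=1, H=2. Every edge joins two different colors.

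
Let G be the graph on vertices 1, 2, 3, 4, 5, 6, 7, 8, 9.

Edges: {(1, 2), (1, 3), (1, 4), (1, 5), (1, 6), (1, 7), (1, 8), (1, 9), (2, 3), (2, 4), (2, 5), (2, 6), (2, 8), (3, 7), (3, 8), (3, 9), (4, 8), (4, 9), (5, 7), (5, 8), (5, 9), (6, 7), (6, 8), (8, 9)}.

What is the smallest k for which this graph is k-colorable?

1, 2, 6, 8 are pairwise adjacent (a clique of size 4), so at least 4 colors are needed.
4 colors suffice: color a → {1}; color b → {7, 8}; color c → {2, 9}; color d → {3, 4, 5, 6}. Each edge has distinct colors on its endpoints.

4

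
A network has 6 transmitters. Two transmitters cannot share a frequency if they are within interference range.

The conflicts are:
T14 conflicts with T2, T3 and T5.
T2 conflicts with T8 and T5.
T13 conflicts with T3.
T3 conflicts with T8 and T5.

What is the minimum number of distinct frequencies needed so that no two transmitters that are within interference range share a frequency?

T14, T3, T5 all conflict with each other, so at least 3 frequencies are needed.
Using 3 frequencies: T14=2, T2=1, T13=2, T3=1, T8=2, T5=3. Each listed conflict is separated.

3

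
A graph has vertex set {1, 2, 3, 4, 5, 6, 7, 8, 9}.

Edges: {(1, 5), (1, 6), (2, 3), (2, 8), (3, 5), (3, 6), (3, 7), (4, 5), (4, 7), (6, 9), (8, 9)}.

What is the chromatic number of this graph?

The cycle 8-2-3-6-9-8 has odd length 5, so it cannot be 2-colored; at least 3 colors are needed.
3 colors suffice: color a → {1, 3, 4, 9}; color b → {5, 6, 7, 8}; color c → {2}. Every edge joins two different colors.

3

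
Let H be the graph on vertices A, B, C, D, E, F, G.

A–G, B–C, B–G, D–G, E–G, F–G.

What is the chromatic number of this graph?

2

D and G are adjacent, so at least 2 colors are needed.
2 colors suffice: color red → {C, G}; color blue → {A, B, D, E, F}. No two adjacent vertices share a color.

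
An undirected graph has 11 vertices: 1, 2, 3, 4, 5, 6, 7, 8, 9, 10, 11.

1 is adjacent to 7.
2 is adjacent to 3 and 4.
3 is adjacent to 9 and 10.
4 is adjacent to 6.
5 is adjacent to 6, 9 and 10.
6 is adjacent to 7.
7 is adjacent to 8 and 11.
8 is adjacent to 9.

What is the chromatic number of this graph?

The cycle 7-8-9-5-6-7 has odd length 5, so it cannot be 2-colored; at least 3 colors are needed.
3 colors suffice: color red → {2, 7, 9, 10}; color blue → {1, 3, 4, 5, 8, 11}; color green → {6}. Every edge joins two different colors.

3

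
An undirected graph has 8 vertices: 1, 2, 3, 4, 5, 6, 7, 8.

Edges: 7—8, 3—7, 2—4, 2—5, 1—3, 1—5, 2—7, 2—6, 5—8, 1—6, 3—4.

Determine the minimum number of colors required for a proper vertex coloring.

3

The cycle 5-2-7-3-1-5 has odd length 5, so it cannot be 2-colored; at least 3 colors are needed.
3 colors suffice: color red → {1, 2, 8}; color blue → {4, 5, 6, 7}; color green → {3}. Each edge has distinct colors on its endpoints.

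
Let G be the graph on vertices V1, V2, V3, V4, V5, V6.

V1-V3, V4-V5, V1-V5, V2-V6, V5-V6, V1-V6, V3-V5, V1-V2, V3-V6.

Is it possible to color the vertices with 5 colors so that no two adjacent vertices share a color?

Yes

The chromatic number is 4. V1, V3, V5, V6 are mutually adjacent (a clique of size 4), so at least 4 colors are needed.
4 colors suffice: V1=2, V2=3, V3=4, V4=1, V5=3, V6=1.
Since 5 ≥ 4, a proper 5-coloring certainly exists.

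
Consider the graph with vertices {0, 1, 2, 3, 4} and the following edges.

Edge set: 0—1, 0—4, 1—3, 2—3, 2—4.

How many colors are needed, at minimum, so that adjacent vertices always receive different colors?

3

The cycle 4-2-3-1-0-4 has odd length 5, so it cannot be 2-colored; at least 3 colors are needed.
One proper 3-coloring: 0=red, 1=blue, 2=blue, 3=red, 4=green. Each edge has distinct colors on its endpoints.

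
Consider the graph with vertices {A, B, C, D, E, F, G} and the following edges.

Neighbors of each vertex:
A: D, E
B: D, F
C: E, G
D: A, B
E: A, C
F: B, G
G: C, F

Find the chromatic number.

3

The cycle E-C-G-F-B-D-A-E has odd length 7, so it cannot be 2-colored; at least 3 colors are needed.
3 colors suffice: A=1, B=2, C=1, D=3, E=2, F=1, G=2. Every edge joins two different colors.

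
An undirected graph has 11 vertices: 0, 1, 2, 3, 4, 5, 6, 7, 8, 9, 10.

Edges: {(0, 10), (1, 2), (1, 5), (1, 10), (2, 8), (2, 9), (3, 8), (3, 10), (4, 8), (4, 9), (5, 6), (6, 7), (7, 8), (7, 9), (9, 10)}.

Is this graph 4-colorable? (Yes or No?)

The chromatic number is 3. The cycle 9-10-3-8-2-9 has odd length 5, so it cannot be 2-colored; at least 3 colors are needed.
One proper 3-coloring: 0=b, 1=b, 2=c, 3=b, 4=c, 5=c, 6=a, 7=c, 8=a, 9=b, 10=a.
Since 4 ≥ 3, a proper 4-coloring certainly exists.

Yes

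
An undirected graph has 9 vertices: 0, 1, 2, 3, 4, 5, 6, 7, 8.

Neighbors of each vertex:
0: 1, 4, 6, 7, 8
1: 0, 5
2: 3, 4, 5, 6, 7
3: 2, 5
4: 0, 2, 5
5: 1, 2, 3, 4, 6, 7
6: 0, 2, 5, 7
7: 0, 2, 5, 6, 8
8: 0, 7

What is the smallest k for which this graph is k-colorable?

2, 5, 6, 7 form a clique, so at least 4 colors are needed.
4 colors suffice: color red → {0, 5}; color blue → {1, 2, 8}; color green → {3, 4, 7}; color yellow → {6}. No two adjacent vertices share a color.

4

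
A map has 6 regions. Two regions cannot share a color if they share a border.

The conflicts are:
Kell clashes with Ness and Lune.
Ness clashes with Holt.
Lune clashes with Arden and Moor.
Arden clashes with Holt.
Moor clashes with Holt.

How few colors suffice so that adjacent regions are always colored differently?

3

The cycle Lune-Arden-Holt-Ness-Kell-Lune has odd length 5, so it cannot be 2-colored; at least 3 colors are needed.
3 colors suffice: color 1 → {Lune, Holt}; color 2 → {Kell, Arden, Moor}; color 3 → {Ness}. Each listed conflict is separated.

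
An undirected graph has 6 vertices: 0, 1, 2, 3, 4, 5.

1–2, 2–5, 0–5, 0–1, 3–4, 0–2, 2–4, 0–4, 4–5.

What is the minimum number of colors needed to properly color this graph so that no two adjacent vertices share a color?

0, 2, 4, 5 are pairwise adjacent (a clique of size 4), so at least 4 colors are needed.
4 colors suffice: 0=b, 1=a, 2=c, 3=b, 4=a, 5=d. No two adjacent vertices share a color.

4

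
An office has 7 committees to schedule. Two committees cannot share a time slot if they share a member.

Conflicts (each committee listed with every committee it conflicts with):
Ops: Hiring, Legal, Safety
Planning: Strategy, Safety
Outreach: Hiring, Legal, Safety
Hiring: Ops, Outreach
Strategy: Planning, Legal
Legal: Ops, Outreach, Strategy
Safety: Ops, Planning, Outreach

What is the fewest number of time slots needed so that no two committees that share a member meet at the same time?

The cycle Strategy-Legal-Ops-Safety-Planning-Strategy has odd length 5, so it cannot be 2-colored; at least 3 time slots are needed.
3 time slots suffice: time slot 1 → {Hiring, Legal, Safety}; time slot 2 → {Ops, Planning, Outreach}; time slot 3 → {Strategy}. No two conflicting committees share a time slot.

3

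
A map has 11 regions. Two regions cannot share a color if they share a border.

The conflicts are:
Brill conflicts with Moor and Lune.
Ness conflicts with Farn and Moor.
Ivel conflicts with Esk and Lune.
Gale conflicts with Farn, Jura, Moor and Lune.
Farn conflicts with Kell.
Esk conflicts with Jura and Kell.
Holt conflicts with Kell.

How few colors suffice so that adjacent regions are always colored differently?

The cycle Gale-Lune-Ivel-Esk-Jura-Gale has odd length 5, so it cannot be 2-colored; at least 3 colors are needed.
One proper 3-coloring: Brill=1, Ness=1, Ivel=3, Gale=1, Farn=2, Esk=1, Jura=2, Moor=2, Holt=1, Lune=2, Kell=3. No two conflicting regions share a color.

3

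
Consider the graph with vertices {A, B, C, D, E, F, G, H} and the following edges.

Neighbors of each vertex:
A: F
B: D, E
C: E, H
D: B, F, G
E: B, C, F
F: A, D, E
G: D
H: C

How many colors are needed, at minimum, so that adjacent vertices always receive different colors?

2

E and F are adjacent, so at least 2 colors are needed.
A valid assignment using 2 colors: A=red, B=blue, C=blue, D=red, E=red, F=blue, G=blue, H=red. No two adjacent vertices share a color.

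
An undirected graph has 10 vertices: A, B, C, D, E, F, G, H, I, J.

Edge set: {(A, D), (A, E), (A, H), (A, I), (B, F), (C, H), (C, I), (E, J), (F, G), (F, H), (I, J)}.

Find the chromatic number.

A and E are adjacent, so at least 2 colors are needed.
A valid assignment using 2 colors: A=red, B=blue, C=red, D=blue, E=blue, F=red, G=blue, H=blue, I=blue, J=red. No two adjacent vertices share a color.

2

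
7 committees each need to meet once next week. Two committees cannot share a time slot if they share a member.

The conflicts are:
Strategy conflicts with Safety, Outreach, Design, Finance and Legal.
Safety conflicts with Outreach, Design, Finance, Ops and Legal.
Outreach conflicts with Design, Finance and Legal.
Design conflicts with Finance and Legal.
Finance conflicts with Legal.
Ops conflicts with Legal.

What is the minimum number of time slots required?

6

Strategy, Safety, Outreach, Design, Finance, Legal pairwise conflict, so at least 6 time slots are needed.
6 time slots suffice: time slot 1 → {Legal}; time slot 2 → {Safety}; time slot 3 → {Design, Ops}; time slot 4 → {Strategy}; time slot 5 → {Finance}; time slot 6 → {Outreach}. Every pair that conflicts lands in different time slots.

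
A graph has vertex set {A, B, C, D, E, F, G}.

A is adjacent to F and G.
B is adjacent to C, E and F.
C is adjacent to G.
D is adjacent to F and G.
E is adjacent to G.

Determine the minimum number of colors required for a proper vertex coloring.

The cycle C-B-F-D-G-C has odd length 5, so it cannot be 2-colored; at least 3 colors are needed.
One proper 3-coloring: A=2, B=2, C=3, D=2, E=3, F=1, G=1. Every edge joins two different colors.

3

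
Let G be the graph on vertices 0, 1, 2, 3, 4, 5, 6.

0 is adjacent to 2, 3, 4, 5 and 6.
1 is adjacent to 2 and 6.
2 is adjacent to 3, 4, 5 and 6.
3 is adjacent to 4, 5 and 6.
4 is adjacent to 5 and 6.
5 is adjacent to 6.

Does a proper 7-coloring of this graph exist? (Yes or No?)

The chromatic number is 6. 0, 2, 3, 4, 5, 6 are mutually adjacent (a clique of size 6), so at least 6 colors are needed.
6 colors suffice: color a → {6}; color b → {2}; color c → {1, 3}; color d → {5}; color e → {0}; color f → {4}.
Since 7 ≥ 6, a proper 7-coloring certainly exists.

Yes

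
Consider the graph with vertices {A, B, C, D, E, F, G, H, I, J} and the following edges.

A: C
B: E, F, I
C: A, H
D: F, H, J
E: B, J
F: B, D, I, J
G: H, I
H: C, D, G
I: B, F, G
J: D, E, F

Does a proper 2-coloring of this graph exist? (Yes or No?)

D, F, J are mutually adjacent, so at least 3 colors are needed.
So 2 colors are not enough.

No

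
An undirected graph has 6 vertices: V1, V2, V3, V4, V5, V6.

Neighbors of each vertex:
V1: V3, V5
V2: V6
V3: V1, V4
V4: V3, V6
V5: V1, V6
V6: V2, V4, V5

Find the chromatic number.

3

The cycle V6-V5-V1-V3-V4-V6 has odd length 5, so it cannot be 2-colored; at least 3 colors are needed.
3 colors suffice: color red → {V1, V6}; color blue → {V2, V4, V5}; color green → {V3}. Each edge has distinct colors on its endpoints.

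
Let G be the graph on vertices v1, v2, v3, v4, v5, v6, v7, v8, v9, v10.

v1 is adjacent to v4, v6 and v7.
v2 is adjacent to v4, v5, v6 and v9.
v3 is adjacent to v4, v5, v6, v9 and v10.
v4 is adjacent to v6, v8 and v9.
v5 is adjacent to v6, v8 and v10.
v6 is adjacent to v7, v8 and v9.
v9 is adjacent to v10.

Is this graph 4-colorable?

The chromatic number is 4. v2, v4, v6, v9 form a clique, so at least 4 colors are needed.
4 colors suffice: v1=G, v2=G, v3=G, v4=B, v5=B, v6=R, v7=B, v8=G, v9=Y, v10=R.
That is already a proper 4-coloring.

Yes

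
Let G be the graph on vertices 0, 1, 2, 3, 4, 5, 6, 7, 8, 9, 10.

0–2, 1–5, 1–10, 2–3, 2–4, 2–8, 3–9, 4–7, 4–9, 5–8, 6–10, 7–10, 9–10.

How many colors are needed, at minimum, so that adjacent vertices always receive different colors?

The cycle 1-10-9-3-2-8-5-1 has odd length 7, so it cannot be 2-colored; at least 3 colors are needed.
3 colors suffice: 0=blue, 1=blue, 2=red, 3=blue, 4=blue, 5=red, 6=blue, 7=green, 8=blue, 9=green, 10=red. Every edge joins two different colors.

3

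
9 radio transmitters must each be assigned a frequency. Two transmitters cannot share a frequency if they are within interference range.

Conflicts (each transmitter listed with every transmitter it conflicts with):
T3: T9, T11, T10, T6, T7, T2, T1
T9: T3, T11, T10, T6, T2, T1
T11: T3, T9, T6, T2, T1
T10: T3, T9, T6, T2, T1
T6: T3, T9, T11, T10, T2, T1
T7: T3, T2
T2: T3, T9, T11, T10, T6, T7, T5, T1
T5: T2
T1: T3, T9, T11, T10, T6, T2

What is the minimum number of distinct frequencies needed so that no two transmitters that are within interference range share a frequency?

T3, T9, T11, T6, T2, T1 are mutually in conflict, so at least 6 frequencies are needed.
6 frequencies suffice: frequency 1 → {T2}; frequency 2 → {T3, T5}; frequency 3 → {T6, T7}; frequency 4 → {T9}; frequency 5 → {T1}; frequency 6 → {T11, T10}. Every pair that conflicts lands in different frequencies.

6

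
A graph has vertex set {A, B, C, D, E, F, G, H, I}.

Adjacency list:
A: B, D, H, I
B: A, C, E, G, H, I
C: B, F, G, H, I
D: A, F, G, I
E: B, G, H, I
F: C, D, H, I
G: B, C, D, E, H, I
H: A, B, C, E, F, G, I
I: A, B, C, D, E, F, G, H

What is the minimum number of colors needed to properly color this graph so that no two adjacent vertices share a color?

5

B, E, G, H, I are pairwise adjacent (a clique of size 5), so at least 5 colors are needed.
5 colors suffice: color 1 → {I}; color 2 → {D, H}; color 3 → {A, F, G}; color 4 → {B}; color 5 → {C, E}. No two adjacent vertices share a color.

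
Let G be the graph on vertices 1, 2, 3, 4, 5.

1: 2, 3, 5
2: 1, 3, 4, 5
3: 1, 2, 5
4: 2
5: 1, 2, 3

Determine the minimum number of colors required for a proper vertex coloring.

1, 2, 3, 5 are pairwise adjacent (a clique of size 4), so at least 4 colors are needed.
4 colors suffice: color a → {2}; color b → {1, 4}; color c → {5}; color d → {3}. Every edge joins two different colors.

4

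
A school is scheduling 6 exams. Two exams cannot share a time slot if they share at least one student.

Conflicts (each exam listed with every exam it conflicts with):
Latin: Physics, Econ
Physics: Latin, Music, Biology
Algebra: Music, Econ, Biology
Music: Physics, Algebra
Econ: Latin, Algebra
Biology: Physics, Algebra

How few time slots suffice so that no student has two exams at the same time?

3

The cycle Biology-Algebra-Econ-Latin-Physics-Biology has odd length 5, so it cannot be 2-colored; at least 3 time slots are needed.
Using 3 time slots: Latin=3, Physics=1, Algebra=1, Music=2, Econ=2, Biology=2. Each listed conflict is separated.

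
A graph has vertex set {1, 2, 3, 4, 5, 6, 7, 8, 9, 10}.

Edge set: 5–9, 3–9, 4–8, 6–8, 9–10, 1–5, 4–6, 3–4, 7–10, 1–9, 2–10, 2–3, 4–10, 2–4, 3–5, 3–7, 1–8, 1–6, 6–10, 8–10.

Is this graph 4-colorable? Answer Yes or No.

The chromatic number is 4. 4, 6, 8, 10 are mutually adjacent (a clique of size 4), so at least 4 colors are needed.
4 colors suffice: color a → {1, 3, 10}; color b → {4, 7, 9}; color c → {2, 5, 8}; color d → {6}.
That is already a proper 4-coloring.

Yes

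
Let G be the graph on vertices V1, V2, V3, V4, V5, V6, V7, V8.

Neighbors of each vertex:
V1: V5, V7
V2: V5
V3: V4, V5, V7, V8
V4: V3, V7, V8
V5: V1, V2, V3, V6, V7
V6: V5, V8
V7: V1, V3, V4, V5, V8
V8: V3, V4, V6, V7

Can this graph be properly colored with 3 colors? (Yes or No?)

No

V3, V4, V7, V8 form a clique, so at least 4 colors are needed.
So 3 colors are not enough.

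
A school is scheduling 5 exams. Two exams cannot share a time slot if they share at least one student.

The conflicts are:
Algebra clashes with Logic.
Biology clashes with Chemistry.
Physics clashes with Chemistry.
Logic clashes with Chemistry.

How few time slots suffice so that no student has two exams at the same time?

Biology and Chemistry conflict, so at least 2 time slots are needed.
A valid assignment using 2 time slots: Algebra=1, Biology=2, Physics=2, Logic=2, Chemistry=1. No two conflicting exams share a time slot.

2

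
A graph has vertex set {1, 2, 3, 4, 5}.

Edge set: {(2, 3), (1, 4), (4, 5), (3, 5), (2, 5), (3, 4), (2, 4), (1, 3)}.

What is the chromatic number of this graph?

4

2, 3, 4, 5 form a clique, so at least 4 colors are needed.
4 colors suffice: color red → {4}; color blue → {3}; color green → {1, 5}; color yellow → {2}. Every edge joins two different colors.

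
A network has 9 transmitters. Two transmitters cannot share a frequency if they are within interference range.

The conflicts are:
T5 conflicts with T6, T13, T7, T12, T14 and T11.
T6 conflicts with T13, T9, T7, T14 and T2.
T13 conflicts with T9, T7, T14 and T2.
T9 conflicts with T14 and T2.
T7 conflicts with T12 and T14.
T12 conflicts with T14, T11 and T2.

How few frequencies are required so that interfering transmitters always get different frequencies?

T5, T6, T13, T7, T14 are mutually in conflict, so at least 5 frequencies are needed.
5 frequencies suffice: T5=2, T6=3, T13=4, T9=2, T7=5, T12=3, T14=1, T11=1, T2=1. Each listed conflict is separated.

5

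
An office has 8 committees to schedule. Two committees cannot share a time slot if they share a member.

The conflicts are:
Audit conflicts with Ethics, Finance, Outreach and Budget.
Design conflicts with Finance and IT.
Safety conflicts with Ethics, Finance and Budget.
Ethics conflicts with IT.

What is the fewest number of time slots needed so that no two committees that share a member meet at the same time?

The cycle Safety-Finance-Design-IT-Ethics-Safety has odd length 5, so it cannot be 2-colored; at least 3 time slots are needed.
3 time slots suffice: time slot 1 → {Audit, Design, Safety}; time slot 2 → {Ethics, Finance, Outreach, Budget}; time slot 3 → {IT}. Every pair that conflicts lands in different time slots.

3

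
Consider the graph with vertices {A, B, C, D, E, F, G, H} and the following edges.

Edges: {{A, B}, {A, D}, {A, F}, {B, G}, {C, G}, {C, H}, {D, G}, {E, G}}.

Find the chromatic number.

2

D and G are adjacent, so at least 2 colors are needed.
A valid assignment using 2 colors: A=1, B=2, C=2, D=2, E=2, F=2, G=1, H=1. Every edge joins two different colors.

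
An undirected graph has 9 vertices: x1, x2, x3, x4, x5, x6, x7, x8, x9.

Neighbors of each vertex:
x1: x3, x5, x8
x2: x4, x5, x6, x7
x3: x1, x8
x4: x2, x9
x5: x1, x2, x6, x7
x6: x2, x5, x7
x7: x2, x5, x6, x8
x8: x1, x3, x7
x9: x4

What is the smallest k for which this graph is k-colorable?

4

x2, x5, x6, x7 are mutually adjacent (a clique of size 4), so at least 4 colors are needed.
4 colors suffice: color R → {x1, x2, x9}; color B → {x3, x4, x7}; color G → {x5, x8}; color Y → {x6}. Each edge has distinct colors on its endpoints.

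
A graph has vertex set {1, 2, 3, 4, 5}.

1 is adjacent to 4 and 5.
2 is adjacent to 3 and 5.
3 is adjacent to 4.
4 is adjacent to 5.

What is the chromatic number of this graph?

1, 4, 5 are mutually adjacent, so at least 3 colors are needed.
3 colors suffice: color a → {3, 5}; color b → {2, 4}; color c → {1}. No two adjacent vertices share a color.

3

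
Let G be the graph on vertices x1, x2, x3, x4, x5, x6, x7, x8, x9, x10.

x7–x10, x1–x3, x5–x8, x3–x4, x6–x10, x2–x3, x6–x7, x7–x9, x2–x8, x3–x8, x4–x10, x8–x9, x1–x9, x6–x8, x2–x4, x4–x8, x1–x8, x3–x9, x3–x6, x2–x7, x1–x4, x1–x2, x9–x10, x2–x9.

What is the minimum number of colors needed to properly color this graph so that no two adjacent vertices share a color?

x1, x2, x3, x4, x8 are mutually adjacent (a clique of size 5), so at least 5 colors are needed.
5 colors suffice: color red → {x8, x10}; color blue → {x3, x5, x7}; color green → {x2, x6}; color yellow → {x4, x9}; color purple → {x1}. Every edge joins two different colors.

5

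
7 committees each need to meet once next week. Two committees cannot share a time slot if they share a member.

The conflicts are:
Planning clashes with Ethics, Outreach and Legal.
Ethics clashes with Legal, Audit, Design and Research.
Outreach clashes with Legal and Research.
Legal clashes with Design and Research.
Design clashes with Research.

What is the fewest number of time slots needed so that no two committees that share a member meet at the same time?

Ethics, Legal, Design, Research are mutually in conflict, so at least 4 time slots are needed.
4 time slots suffice: time slot 1 → {Legal, Audit}; time slot 2 → {Ethics, Outreach}; time slot 3 → {Planning, Research}; time slot 4 → {Design}. Each listed conflict is separated.

4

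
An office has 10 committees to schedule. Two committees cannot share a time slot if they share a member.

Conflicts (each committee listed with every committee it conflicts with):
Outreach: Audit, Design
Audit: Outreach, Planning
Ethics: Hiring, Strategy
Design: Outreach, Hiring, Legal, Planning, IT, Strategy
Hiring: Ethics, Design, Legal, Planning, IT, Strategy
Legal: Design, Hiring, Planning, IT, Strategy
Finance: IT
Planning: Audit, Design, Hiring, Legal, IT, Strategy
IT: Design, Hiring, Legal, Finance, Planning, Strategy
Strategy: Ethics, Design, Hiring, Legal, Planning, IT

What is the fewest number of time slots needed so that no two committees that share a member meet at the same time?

Design, Hiring, Legal, Planning, IT, Strategy are mutually in conflict, so at least 6 time slots are needed.
6 time slots suffice: time slot 1 → {Outreach, Hiring, Finance}; time slot 2 → {Audit, Ethics, IT}; time slot 3 → {Strategy}; time slot 4 → {Planning}; time slot 5 → {Design}; time slot 6 → {Legal}. No two conflicting committees share a time slot.

6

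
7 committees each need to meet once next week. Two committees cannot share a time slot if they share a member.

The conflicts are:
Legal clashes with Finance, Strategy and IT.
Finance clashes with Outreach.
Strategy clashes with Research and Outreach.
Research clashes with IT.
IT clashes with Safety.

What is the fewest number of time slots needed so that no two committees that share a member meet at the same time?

Strategy and Research conflict, so at least 2 time slots are needed.
2 time slots suffice: time slot 1 → {Finance, Strategy, IT}; time slot 2 → {Legal, Research, Outreach, Safety}. Every pair that conflicts lands in different time slots.

2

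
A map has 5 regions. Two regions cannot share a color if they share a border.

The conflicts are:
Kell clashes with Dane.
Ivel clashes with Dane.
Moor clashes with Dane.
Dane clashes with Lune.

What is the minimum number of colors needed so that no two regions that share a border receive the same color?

Ivel and Dane conflict, so at least 2 colors are needed.
2 colors suffice: color 1 → {Dane}; color 2 → {Kell, Ivel, Moor, Lune}. Every pair that conflicts lands in different colors.

2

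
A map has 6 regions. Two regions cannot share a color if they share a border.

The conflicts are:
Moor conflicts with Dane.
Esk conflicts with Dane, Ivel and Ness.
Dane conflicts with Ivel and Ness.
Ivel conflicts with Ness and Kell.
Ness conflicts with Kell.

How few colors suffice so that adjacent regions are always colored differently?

Esk, Dane, Ivel, Ness all conflict with each other, so at least 4 colors are needed.
4 colors suffice: color 1 → {Dane, Kell}; color 2 → {Moor, Ivel}; color 3 → {Ness}; color 4 → {Esk}. Each listed conflict is separated.

4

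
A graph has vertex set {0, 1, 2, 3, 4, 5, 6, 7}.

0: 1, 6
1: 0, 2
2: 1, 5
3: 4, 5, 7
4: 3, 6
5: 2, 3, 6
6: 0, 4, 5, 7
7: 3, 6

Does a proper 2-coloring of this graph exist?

The cycle 0-1-2-5-6-0 has odd length 5, so it cannot be 2-colored; at least 3 colors are needed.
So 2 colors are not enough.

No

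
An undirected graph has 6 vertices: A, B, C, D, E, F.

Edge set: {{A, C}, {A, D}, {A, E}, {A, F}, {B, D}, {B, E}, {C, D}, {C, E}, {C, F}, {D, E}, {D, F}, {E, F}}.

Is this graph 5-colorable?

Yes

The chromatic number is 5. A, C, D, E, F form a clique, so at least 5 colors are needed.
5 colors suffice: color 1 → {E}; color 2 → {D}; color 3 → {B, C}; color 4 → {A}; color 5 → {F}.
That is already a proper 5-coloring.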